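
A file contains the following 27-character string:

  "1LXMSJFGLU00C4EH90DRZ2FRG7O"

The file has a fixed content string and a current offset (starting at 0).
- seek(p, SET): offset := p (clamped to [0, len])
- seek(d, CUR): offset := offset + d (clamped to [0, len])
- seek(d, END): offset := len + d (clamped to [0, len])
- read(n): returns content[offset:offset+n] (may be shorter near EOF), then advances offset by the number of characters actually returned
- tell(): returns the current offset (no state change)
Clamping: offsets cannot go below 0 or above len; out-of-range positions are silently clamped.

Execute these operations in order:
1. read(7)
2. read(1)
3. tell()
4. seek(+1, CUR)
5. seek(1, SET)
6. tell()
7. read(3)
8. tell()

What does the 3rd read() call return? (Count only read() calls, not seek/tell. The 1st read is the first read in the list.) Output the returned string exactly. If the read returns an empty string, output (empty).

Answer: LXM

Derivation:
After 1 (read(7)): returned '1LXMSJF', offset=7
After 2 (read(1)): returned 'G', offset=8
After 3 (tell()): offset=8
After 4 (seek(+1, CUR)): offset=9
After 5 (seek(1, SET)): offset=1
After 6 (tell()): offset=1
After 7 (read(3)): returned 'LXM', offset=4
After 8 (tell()): offset=4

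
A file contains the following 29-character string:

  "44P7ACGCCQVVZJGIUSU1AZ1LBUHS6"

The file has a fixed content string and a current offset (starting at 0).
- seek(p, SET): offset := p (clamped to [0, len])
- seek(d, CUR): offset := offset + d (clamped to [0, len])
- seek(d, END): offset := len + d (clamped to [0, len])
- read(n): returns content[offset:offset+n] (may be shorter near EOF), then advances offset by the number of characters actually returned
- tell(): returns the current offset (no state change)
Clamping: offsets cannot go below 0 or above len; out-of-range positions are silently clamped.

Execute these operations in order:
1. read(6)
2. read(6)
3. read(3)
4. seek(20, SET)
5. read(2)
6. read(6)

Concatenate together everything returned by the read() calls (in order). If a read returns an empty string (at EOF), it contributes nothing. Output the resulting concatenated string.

After 1 (read(6)): returned '44P7AC', offset=6
After 2 (read(6)): returned 'GCCQVV', offset=12
After 3 (read(3)): returned 'ZJG', offset=15
After 4 (seek(20, SET)): offset=20
After 5 (read(2)): returned 'AZ', offset=22
After 6 (read(6)): returned '1LBUHS', offset=28

Answer: 44P7ACGCCQVVZJGAZ1LBUHS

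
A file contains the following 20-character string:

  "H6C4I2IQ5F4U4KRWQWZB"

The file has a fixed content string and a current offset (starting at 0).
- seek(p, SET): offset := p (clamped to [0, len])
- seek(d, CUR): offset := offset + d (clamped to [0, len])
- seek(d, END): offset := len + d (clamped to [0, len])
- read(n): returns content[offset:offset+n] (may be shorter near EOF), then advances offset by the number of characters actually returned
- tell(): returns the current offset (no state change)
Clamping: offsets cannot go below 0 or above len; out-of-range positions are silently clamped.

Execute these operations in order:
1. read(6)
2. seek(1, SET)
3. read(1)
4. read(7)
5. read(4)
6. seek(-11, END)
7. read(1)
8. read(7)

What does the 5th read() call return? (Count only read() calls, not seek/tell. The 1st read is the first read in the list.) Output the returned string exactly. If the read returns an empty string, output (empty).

After 1 (read(6)): returned 'H6C4I2', offset=6
After 2 (seek(1, SET)): offset=1
After 3 (read(1)): returned '6', offset=2
After 4 (read(7)): returned 'C4I2IQ5', offset=9
After 5 (read(4)): returned 'F4U4', offset=13
After 6 (seek(-11, END)): offset=9
After 7 (read(1)): returned 'F', offset=10
After 8 (read(7)): returned '4U4KRWQ', offset=17

Answer: F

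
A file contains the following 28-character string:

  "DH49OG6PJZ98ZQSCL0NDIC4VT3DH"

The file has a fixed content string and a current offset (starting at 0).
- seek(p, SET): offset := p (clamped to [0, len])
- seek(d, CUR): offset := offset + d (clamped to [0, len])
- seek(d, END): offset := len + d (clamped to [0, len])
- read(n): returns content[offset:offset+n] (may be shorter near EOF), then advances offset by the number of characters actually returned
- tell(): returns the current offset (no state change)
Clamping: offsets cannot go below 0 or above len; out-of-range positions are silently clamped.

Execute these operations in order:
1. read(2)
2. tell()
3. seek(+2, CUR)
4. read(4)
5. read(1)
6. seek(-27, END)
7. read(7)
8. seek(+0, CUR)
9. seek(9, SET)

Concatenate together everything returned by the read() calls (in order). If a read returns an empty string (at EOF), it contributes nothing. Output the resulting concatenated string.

Answer: DHOG6PJH49OG6P

Derivation:
After 1 (read(2)): returned 'DH', offset=2
After 2 (tell()): offset=2
After 3 (seek(+2, CUR)): offset=4
After 4 (read(4)): returned 'OG6P', offset=8
After 5 (read(1)): returned 'J', offset=9
After 6 (seek(-27, END)): offset=1
After 7 (read(7)): returned 'H49OG6P', offset=8
After 8 (seek(+0, CUR)): offset=8
After 9 (seek(9, SET)): offset=9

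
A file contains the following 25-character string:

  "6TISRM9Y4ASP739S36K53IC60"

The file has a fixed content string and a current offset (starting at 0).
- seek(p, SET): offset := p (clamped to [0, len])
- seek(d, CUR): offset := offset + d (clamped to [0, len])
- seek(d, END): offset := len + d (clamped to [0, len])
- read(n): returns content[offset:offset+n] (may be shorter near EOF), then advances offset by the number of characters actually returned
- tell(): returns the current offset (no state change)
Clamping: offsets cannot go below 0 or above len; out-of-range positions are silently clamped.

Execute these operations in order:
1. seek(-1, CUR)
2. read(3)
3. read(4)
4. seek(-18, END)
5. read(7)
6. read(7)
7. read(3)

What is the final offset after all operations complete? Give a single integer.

After 1 (seek(-1, CUR)): offset=0
After 2 (read(3)): returned '6TI', offset=3
After 3 (read(4)): returned 'SRM9', offset=7
After 4 (seek(-18, END)): offset=7
After 5 (read(7)): returned 'Y4ASP73', offset=14
After 6 (read(7)): returned '9S36K53', offset=21
After 7 (read(3)): returned 'IC6', offset=24

Answer: 24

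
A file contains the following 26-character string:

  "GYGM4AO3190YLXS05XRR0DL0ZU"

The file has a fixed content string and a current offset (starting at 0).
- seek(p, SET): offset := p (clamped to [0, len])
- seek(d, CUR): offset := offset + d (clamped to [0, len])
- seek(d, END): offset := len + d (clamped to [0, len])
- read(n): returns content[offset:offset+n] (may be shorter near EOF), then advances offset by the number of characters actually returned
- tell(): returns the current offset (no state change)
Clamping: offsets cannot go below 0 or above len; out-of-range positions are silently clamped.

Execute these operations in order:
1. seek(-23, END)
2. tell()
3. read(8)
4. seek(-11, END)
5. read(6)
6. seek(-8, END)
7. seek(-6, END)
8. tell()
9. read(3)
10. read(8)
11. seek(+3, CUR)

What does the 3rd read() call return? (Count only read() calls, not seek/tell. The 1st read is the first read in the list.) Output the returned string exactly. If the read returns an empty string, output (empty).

Answer: 0DL

Derivation:
After 1 (seek(-23, END)): offset=3
After 2 (tell()): offset=3
After 3 (read(8)): returned 'M4AO3190', offset=11
After 4 (seek(-11, END)): offset=15
After 5 (read(6)): returned '05XRR0', offset=21
After 6 (seek(-8, END)): offset=18
After 7 (seek(-6, END)): offset=20
After 8 (tell()): offset=20
After 9 (read(3)): returned '0DL', offset=23
After 10 (read(8)): returned '0ZU', offset=26
After 11 (seek(+3, CUR)): offset=26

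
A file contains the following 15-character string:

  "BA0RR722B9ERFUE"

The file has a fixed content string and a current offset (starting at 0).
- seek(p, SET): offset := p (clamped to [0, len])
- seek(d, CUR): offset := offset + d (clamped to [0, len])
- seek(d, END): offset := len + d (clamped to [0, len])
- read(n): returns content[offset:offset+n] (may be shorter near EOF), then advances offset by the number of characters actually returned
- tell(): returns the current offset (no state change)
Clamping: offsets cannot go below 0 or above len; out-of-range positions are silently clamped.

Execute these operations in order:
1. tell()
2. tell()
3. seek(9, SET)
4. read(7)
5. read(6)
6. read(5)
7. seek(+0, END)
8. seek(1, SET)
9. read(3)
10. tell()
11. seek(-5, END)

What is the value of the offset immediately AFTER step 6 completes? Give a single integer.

Answer: 15

Derivation:
After 1 (tell()): offset=0
After 2 (tell()): offset=0
After 3 (seek(9, SET)): offset=9
After 4 (read(7)): returned '9ERFUE', offset=15
After 5 (read(6)): returned '', offset=15
After 6 (read(5)): returned '', offset=15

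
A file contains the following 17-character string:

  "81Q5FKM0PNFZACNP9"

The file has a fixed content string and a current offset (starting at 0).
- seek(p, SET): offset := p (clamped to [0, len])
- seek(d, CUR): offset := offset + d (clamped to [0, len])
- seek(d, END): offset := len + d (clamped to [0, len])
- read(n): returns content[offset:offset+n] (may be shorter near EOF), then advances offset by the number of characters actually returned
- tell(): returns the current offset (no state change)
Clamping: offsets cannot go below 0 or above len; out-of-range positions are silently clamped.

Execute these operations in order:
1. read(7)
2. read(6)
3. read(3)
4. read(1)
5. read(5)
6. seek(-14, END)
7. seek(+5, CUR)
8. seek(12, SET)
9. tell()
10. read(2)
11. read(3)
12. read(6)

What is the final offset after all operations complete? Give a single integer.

After 1 (read(7)): returned '81Q5FKM', offset=7
After 2 (read(6)): returned '0PNFZA', offset=13
After 3 (read(3)): returned 'CNP', offset=16
After 4 (read(1)): returned '9', offset=17
After 5 (read(5)): returned '', offset=17
After 6 (seek(-14, END)): offset=3
After 7 (seek(+5, CUR)): offset=8
After 8 (seek(12, SET)): offset=12
After 9 (tell()): offset=12
After 10 (read(2)): returned 'AC', offset=14
After 11 (read(3)): returned 'NP9', offset=17
After 12 (read(6)): returned '', offset=17

Answer: 17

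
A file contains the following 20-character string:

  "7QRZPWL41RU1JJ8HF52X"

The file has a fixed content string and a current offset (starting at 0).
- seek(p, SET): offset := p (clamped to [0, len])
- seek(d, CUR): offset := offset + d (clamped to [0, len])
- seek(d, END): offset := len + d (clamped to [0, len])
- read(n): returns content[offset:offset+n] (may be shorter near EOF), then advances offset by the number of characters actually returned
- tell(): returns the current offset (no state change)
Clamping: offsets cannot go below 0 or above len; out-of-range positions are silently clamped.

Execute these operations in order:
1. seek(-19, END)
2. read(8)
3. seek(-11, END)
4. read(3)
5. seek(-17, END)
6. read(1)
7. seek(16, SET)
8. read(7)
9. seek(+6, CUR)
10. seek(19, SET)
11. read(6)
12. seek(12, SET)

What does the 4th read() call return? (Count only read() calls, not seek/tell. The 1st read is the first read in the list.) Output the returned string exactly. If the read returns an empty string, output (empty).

Answer: F52X

Derivation:
After 1 (seek(-19, END)): offset=1
After 2 (read(8)): returned 'QRZPWL41', offset=9
After 3 (seek(-11, END)): offset=9
After 4 (read(3)): returned 'RU1', offset=12
After 5 (seek(-17, END)): offset=3
After 6 (read(1)): returned 'Z', offset=4
After 7 (seek(16, SET)): offset=16
After 8 (read(7)): returned 'F52X', offset=20
After 9 (seek(+6, CUR)): offset=20
After 10 (seek(19, SET)): offset=19
After 11 (read(6)): returned 'X', offset=20
After 12 (seek(12, SET)): offset=12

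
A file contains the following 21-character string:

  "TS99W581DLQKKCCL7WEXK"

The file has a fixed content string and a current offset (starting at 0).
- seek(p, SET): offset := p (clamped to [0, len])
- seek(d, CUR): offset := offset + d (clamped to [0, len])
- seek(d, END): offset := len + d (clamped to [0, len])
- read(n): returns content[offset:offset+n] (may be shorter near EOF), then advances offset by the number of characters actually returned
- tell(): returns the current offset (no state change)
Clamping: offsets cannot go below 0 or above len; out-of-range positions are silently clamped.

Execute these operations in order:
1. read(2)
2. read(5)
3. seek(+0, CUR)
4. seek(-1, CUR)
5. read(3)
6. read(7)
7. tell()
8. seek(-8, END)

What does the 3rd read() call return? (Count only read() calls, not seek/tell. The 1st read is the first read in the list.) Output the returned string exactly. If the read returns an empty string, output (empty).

Answer: 81D

Derivation:
After 1 (read(2)): returned 'TS', offset=2
After 2 (read(5)): returned '99W58', offset=7
After 3 (seek(+0, CUR)): offset=7
After 4 (seek(-1, CUR)): offset=6
After 5 (read(3)): returned '81D', offset=9
After 6 (read(7)): returned 'LQKKCCL', offset=16
After 7 (tell()): offset=16
After 8 (seek(-8, END)): offset=13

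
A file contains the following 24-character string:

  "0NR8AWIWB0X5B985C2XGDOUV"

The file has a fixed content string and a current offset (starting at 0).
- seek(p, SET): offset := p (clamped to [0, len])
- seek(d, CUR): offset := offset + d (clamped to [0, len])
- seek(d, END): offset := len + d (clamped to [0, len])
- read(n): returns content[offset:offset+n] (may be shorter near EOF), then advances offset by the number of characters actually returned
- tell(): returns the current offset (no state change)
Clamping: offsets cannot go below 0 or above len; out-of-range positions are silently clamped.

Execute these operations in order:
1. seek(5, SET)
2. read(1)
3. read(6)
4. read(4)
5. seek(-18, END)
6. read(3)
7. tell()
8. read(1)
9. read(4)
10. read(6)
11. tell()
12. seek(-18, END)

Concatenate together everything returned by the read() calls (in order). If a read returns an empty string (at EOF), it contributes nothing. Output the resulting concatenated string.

Answer: WIWB0X5B985IWB0X5B985C2XG

Derivation:
After 1 (seek(5, SET)): offset=5
After 2 (read(1)): returned 'W', offset=6
After 3 (read(6)): returned 'IWB0X5', offset=12
After 4 (read(4)): returned 'B985', offset=16
After 5 (seek(-18, END)): offset=6
After 6 (read(3)): returned 'IWB', offset=9
After 7 (tell()): offset=9
After 8 (read(1)): returned '0', offset=10
After 9 (read(4)): returned 'X5B9', offset=14
After 10 (read(6)): returned '85C2XG', offset=20
After 11 (tell()): offset=20
After 12 (seek(-18, END)): offset=6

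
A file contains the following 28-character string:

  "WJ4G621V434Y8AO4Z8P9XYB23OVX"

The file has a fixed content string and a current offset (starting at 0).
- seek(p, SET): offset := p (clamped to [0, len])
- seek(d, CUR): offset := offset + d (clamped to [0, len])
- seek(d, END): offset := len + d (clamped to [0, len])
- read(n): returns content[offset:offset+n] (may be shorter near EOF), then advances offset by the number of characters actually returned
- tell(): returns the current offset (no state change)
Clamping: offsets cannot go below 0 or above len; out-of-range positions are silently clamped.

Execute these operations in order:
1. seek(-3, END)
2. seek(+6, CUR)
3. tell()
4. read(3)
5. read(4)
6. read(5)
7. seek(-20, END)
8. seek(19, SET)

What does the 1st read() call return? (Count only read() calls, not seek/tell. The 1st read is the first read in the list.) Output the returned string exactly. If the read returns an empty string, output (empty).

Answer: (empty)

Derivation:
After 1 (seek(-3, END)): offset=25
After 2 (seek(+6, CUR)): offset=28
After 3 (tell()): offset=28
After 4 (read(3)): returned '', offset=28
After 5 (read(4)): returned '', offset=28
After 6 (read(5)): returned '', offset=28
After 7 (seek(-20, END)): offset=8
After 8 (seek(19, SET)): offset=19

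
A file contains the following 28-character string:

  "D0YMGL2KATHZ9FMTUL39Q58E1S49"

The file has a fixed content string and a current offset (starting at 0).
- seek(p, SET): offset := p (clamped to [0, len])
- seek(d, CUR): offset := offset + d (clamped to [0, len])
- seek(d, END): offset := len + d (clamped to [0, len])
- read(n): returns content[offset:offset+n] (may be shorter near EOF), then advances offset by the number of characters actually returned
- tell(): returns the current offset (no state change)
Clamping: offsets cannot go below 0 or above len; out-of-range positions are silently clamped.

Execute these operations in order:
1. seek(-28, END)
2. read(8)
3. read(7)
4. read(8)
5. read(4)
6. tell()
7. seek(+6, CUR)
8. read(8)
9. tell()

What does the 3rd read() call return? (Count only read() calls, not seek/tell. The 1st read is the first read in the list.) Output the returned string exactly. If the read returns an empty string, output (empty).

Answer: TUL39Q58

Derivation:
After 1 (seek(-28, END)): offset=0
After 2 (read(8)): returned 'D0YMGL2K', offset=8
After 3 (read(7)): returned 'ATHZ9FM', offset=15
After 4 (read(8)): returned 'TUL39Q58', offset=23
After 5 (read(4)): returned 'E1S4', offset=27
After 6 (tell()): offset=27
After 7 (seek(+6, CUR)): offset=28
After 8 (read(8)): returned '', offset=28
After 9 (tell()): offset=28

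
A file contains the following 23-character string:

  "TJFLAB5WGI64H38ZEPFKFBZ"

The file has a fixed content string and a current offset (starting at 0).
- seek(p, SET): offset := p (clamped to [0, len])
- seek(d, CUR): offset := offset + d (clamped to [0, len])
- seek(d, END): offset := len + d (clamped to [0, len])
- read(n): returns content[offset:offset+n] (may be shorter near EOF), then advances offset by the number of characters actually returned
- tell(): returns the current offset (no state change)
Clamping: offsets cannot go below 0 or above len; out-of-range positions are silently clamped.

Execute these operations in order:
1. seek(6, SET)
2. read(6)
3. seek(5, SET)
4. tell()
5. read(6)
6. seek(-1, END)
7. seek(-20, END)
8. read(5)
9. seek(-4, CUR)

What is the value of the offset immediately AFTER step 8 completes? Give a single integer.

After 1 (seek(6, SET)): offset=6
After 2 (read(6)): returned '5WGI64', offset=12
After 3 (seek(5, SET)): offset=5
After 4 (tell()): offset=5
After 5 (read(6)): returned 'B5WGI6', offset=11
After 6 (seek(-1, END)): offset=22
After 7 (seek(-20, END)): offset=3
After 8 (read(5)): returned 'LAB5W', offset=8

Answer: 8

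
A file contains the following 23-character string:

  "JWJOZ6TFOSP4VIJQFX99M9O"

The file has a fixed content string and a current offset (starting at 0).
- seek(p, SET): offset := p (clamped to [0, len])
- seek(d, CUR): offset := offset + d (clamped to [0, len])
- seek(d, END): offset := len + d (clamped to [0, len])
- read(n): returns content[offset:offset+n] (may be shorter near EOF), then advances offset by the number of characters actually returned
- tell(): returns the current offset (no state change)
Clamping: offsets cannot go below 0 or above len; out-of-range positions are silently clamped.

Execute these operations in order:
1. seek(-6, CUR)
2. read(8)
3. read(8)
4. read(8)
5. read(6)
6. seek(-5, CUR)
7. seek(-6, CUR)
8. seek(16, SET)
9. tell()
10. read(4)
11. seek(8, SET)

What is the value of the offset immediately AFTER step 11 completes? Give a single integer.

After 1 (seek(-6, CUR)): offset=0
After 2 (read(8)): returned 'JWJOZ6TF', offset=8
After 3 (read(8)): returned 'OSP4VIJQ', offset=16
After 4 (read(8)): returned 'FX99M9O', offset=23
After 5 (read(6)): returned '', offset=23
After 6 (seek(-5, CUR)): offset=18
After 7 (seek(-6, CUR)): offset=12
After 8 (seek(16, SET)): offset=16
After 9 (tell()): offset=16
After 10 (read(4)): returned 'FX99', offset=20
After 11 (seek(8, SET)): offset=8

Answer: 8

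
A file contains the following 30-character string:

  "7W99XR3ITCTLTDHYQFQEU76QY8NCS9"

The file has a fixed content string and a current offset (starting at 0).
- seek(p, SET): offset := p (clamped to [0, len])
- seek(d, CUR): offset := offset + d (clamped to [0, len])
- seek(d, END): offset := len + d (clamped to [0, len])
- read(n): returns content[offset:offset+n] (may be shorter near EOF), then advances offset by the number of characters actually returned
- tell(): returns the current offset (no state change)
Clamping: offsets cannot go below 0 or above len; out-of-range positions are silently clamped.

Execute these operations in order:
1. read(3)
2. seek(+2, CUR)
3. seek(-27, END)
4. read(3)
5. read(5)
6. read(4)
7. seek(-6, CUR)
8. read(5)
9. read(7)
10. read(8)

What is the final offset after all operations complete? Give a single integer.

Answer: 29

Derivation:
After 1 (read(3)): returned '7W9', offset=3
After 2 (seek(+2, CUR)): offset=5
After 3 (seek(-27, END)): offset=3
After 4 (read(3)): returned '9XR', offset=6
After 5 (read(5)): returned '3ITCT', offset=11
After 6 (read(4)): returned 'LTDH', offset=15
After 7 (seek(-6, CUR)): offset=9
After 8 (read(5)): returned 'CTLTD', offset=14
After 9 (read(7)): returned 'HYQFQEU', offset=21
After 10 (read(8)): returned '76QY8NCS', offset=29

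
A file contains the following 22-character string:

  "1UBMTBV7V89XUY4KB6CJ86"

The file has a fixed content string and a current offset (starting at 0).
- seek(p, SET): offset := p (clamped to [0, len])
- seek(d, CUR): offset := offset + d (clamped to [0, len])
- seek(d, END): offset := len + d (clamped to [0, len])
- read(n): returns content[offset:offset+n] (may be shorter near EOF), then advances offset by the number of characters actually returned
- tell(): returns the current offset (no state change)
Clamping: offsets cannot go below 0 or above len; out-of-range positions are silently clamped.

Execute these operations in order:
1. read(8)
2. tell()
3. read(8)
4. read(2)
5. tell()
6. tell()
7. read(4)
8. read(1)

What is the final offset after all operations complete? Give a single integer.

Answer: 22

Derivation:
After 1 (read(8)): returned '1UBMTBV7', offset=8
After 2 (tell()): offset=8
After 3 (read(8)): returned 'V89XUY4K', offset=16
After 4 (read(2)): returned 'B6', offset=18
After 5 (tell()): offset=18
After 6 (tell()): offset=18
After 7 (read(4)): returned 'CJ86', offset=22
After 8 (read(1)): returned '', offset=22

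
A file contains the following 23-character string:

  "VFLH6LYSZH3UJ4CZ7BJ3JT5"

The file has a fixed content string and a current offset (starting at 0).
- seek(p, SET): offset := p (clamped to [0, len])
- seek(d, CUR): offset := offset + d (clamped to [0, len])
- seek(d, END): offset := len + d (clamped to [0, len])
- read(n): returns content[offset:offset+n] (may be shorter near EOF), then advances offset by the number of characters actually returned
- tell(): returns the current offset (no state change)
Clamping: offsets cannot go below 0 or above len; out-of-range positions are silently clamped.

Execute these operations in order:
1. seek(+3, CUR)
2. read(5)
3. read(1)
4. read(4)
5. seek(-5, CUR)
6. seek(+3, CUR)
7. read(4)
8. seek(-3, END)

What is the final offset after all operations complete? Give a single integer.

Answer: 20

Derivation:
After 1 (seek(+3, CUR)): offset=3
After 2 (read(5)): returned 'H6LYS', offset=8
After 3 (read(1)): returned 'Z', offset=9
After 4 (read(4)): returned 'H3UJ', offset=13
After 5 (seek(-5, CUR)): offset=8
After 6 (seek(+3, CUR)): offset=11
After 7 (read(4)): returned 'UJ4C', offset=15
After 8 (seek(-3, END)): offset=20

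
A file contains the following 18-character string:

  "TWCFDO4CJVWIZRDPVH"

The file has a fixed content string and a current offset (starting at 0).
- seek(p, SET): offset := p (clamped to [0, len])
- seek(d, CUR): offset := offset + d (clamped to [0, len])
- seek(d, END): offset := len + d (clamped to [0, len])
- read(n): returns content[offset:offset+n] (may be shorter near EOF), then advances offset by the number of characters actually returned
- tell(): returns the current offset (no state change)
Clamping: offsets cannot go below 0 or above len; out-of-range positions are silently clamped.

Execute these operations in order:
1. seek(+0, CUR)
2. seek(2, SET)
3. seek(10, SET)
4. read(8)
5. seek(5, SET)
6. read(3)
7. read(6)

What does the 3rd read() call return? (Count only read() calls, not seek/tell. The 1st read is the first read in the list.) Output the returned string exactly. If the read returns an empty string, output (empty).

Answer: JVWIZR

Derivation:
After 1 (seek(+0, CUR)): offset=0
After 2 (seek(2, SET)): offset=2
After 3 (seek(10, SET)): offset=10
After 4 (read(8)): returned 'WIZRDPVH', offset=18
After 5 (seek(5, SET)): offset=5
After 6 (read(3)): returned 'O4C', offset=8
After 7 (read(6)): returned 'JVWIZR', offset=14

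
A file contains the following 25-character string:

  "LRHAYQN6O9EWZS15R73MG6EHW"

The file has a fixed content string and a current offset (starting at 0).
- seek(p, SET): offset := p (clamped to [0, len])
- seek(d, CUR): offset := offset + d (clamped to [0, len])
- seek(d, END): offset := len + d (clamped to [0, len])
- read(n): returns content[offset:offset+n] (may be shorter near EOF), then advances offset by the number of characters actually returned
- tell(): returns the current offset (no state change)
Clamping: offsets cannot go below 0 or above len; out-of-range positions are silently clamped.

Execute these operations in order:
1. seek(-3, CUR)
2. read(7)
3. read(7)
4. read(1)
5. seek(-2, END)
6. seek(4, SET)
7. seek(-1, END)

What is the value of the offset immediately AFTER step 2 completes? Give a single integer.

Answer: 7

Derivation:
After 1 (seek(-3, CUR)): offset=0
After 2 (read(7)): returned 'LRHAYQN', offset=7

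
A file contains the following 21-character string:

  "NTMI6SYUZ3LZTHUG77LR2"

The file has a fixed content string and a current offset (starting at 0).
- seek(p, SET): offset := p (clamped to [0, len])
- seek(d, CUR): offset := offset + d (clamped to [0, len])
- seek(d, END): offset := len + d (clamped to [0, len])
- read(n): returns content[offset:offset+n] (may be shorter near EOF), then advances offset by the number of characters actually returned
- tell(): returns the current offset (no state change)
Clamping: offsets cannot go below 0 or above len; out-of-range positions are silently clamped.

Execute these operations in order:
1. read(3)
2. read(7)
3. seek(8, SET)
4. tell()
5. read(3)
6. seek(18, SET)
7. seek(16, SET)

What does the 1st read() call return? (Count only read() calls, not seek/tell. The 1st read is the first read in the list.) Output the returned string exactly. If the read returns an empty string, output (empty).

Answer: NTM

Derivation:
After 1 (read(3)): returned 'NTM', offset=3
After 2 (read(7)): returned 'I6SYUZ3', offset=10
After 3 (seek(8, SET)): offset=8
After 4 (tell()): offset=8
After 5 (read(3)): returned 'Z3L', offset=11
After 6 (seek(18, SET)): offset=18
After 7 (seek(16, SET)): offset=16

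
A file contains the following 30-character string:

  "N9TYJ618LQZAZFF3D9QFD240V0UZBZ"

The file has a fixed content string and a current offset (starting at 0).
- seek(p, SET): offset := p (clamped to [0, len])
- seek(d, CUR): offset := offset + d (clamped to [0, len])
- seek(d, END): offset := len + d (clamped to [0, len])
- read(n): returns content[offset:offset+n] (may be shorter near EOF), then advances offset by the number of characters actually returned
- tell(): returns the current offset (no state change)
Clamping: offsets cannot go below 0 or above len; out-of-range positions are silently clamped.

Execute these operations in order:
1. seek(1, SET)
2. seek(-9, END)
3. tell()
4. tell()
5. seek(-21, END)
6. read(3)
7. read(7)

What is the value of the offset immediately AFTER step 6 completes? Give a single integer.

After 1 (seek(1, SET)): offset=1
After 2 (seek(-9, END)): offset=21
After 3 (tell()): offset=21
After 4 (tell()): offset=21
After 5 (seek(-21, END)): offset=9
After 6 (read(3)): returned 'QZA', offset=12

Answer: 12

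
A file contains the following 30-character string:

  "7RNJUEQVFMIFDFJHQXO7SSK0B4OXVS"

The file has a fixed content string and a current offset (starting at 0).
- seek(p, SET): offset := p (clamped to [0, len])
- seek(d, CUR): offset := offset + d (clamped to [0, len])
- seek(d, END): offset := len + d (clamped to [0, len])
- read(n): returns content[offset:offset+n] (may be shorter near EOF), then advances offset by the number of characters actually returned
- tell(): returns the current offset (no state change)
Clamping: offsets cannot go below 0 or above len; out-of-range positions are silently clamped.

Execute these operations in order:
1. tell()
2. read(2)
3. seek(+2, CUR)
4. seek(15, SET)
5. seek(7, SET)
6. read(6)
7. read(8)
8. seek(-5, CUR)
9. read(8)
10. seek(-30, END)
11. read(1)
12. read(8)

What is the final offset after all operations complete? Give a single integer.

Answer: 9

Derivation:
After 1 (tell()): offset=0
After 2 (read(2)): returned '7R', offset=2
After 3 (seek(+2, CUR)): offset=4
After 4 (seek(15, SET)): offset=15
After 5 (seek(7, SET)): offset=7
After 6 (read(6)): returned 'VFMIFD', offset=13
After 7 (read(8)): returned 'FJHQXO7S', offset=21
After 8 (seek(-5, CUR)): offset=16
After 9 (read(8)): returned 'QXO7SSK0', offset=24
After 10 (seek(-30, END)): offset=0
After 11 (read(1)): returned '7', offset=1
After 12 (read(8)): returned 'RNJUEQVF', offset=9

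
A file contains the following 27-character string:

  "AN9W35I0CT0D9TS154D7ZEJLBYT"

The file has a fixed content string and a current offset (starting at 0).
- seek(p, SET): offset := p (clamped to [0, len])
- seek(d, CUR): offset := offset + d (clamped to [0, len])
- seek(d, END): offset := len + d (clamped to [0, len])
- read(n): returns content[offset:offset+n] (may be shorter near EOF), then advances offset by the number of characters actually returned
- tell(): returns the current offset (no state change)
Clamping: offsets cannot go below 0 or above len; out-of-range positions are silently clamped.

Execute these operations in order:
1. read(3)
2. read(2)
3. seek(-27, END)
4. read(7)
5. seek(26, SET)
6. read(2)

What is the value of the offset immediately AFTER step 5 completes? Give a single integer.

After 1 (read(3)): returned 'AN9', offset=3
After 2 (read(2)): returned 'W3', offset=5
After 3 (seek(-27, END)): offset=0
After 4 (read(7)): returned 'AN9W35I', offset=7
After 5 (seek(26, SET)): offset=26

Answer: 26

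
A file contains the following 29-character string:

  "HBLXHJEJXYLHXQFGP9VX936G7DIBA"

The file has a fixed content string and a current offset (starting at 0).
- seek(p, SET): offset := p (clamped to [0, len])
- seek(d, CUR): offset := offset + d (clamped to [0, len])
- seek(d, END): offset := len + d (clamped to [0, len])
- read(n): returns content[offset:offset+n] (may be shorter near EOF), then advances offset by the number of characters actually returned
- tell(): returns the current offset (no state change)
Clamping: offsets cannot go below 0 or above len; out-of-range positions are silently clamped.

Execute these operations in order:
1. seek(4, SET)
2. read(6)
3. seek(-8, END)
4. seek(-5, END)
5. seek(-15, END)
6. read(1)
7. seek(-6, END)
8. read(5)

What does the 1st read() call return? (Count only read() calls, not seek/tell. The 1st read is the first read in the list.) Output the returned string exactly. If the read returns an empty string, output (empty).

Answer: HJEJXY

Derivation:
After 1 (seek(4, SET)): offset=4
After 2 (read(6)): returned 'HJEJXY', offset=10
After 3 (seek(-8, END)): offset=21
After 4 (seek(-5, END)): offset=24
After 5 (seek(-15, END)): offset=14
After 6 (read(1)): returned 'F', offset=15
After 7 (seek(-6, END)): offset=23
After 8 (read(5)): returned 'G7DIB', offset=28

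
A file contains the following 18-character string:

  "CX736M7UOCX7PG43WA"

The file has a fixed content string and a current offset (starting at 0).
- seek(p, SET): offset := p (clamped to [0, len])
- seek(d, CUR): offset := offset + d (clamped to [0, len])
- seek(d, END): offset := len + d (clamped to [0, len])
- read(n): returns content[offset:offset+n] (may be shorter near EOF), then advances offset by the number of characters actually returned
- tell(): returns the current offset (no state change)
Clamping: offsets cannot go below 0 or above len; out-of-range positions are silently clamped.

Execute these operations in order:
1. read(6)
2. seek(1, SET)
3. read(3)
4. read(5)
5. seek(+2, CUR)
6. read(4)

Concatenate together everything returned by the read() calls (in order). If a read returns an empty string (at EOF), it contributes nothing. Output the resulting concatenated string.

Answer: CX736MX736M7UO7PG4

Derivation:
After 1 (read(6)): returned 'CX736M', offset=6
After 2 (seek(1, SET)): offset=1
After 3 (read(3)): returned 'X73', offset=4
After 4 (read(5)): returned '6M7UO', offset=9
After 5 (seek(+2, CUR)): offset=11
After 6 (read(4)): returned '7PG4', offset=15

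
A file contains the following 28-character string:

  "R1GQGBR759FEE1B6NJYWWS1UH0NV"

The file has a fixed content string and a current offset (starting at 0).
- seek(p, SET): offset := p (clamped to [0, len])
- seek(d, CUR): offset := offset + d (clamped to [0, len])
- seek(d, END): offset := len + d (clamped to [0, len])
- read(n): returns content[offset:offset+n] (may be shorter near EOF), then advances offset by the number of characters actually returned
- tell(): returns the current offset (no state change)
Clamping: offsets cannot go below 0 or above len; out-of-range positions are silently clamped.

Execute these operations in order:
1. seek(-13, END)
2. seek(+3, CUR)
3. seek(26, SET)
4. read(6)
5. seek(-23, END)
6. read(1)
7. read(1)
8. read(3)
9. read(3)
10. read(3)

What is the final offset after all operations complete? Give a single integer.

Answer: 16

Derivation:
After 1 (seek(-13, END)): offset=15
After 2 (seek(+3, CUR)): offset=18
After 3 (seek(26, SET)): offset=26
After 4 (read(6)): returned 'NV', offset=28
After 5 (seek(-23, END)): offset=5
After 6 (read(1)): returned 'B', offset=6
After 7 (read(1)): returned 'R', offset=7
After 8 (read(3)): returned '759', offset=10
After 9 (read(3)): returned 'FEE', offset=13
After 10 (read(3)): returned '1B6', offset=16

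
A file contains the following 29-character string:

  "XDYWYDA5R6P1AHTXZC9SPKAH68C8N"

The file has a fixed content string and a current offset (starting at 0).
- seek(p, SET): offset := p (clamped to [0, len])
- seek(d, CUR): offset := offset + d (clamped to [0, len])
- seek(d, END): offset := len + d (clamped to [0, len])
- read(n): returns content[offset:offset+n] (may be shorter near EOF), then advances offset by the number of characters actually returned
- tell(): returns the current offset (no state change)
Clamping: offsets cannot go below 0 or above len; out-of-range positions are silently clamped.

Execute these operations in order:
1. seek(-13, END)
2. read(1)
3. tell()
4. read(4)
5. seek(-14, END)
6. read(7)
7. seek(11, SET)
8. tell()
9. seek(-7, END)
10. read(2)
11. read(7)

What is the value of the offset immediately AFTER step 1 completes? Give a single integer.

Answer: 16

Derivation:
After 1 (seek(-13, END)): offset=16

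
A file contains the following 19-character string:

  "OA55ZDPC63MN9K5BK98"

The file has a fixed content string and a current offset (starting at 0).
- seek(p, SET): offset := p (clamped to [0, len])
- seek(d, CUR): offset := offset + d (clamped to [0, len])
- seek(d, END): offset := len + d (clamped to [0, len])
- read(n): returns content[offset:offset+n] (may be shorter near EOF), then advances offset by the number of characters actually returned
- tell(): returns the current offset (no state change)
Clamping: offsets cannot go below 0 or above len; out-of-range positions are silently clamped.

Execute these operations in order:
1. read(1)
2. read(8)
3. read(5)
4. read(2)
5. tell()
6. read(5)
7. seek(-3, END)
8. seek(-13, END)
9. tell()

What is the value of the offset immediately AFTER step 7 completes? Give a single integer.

Answer: 16

Derivation:
After 1 (read(1)): returned 'O', offset=1
After 2 (read(8)): returned 'A55ZDPC6', offset=9
After 3 (read(5)): returned '3MN9K', offset=14
After 4 (read(2)): returned '5B', offset=16
After 5 (tell()): offset=16
After 6 (read(5)): returned 'K98', offset=19
After 7 (seek(-3, END)): offset=16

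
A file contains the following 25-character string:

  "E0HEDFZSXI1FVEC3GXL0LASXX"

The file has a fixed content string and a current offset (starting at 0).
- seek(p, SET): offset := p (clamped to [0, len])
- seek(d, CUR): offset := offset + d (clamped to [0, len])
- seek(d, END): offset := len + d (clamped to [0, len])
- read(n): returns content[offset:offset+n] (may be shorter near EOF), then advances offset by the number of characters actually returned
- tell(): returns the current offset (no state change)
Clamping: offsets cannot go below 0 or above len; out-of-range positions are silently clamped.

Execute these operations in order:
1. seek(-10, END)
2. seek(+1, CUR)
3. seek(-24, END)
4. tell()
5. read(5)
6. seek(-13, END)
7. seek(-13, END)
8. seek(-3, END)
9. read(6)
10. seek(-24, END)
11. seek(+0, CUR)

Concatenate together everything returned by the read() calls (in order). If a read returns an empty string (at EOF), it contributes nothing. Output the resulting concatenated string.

Answer: 0HEDFSXX

Derivation:
After 1 (seek(-10, END)): offset=15
After 2 (seek(+1, CUR)): offset=16
After 3 (seek(-24, END)): offset=1
After 4 (tell()): offset=1
After 5 (read(5)): returned '0HEDF', offset=6
After 6 (seek(-13, END)): offset=12
After 7 (seek(-13, END)): offset=12
After 8 (seek(-3, END)): offset=22
After 9 (read(6)): returned 'SXX', offset=25
After 10 (seek(-24, END)): offset=1
After 11 (seek(+0, CUR)): offset=1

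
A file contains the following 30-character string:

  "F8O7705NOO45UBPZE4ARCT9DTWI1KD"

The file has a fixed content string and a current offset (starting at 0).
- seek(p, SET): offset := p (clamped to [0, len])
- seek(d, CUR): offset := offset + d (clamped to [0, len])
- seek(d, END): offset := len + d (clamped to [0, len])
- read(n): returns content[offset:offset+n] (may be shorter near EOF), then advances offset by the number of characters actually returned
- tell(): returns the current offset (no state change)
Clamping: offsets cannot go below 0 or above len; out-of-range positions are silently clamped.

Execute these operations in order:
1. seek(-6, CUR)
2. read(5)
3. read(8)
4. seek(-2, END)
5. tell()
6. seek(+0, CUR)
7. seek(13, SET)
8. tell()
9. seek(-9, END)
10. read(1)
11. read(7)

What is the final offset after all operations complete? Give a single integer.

Answer: 29

Derivation:
After 1 (seek(-6, CUR)): offset=0
After 2 (read(5)): returned 'F8O77', offset=5
After 3 (read(8)): returned '05NOO45U', offset=13
After 4 (seek(-2, END)): offset=28
After 5 (tell()): offset=28
After 6 (seek(+0, CUR)): offset=28
After 7 (seek(13, SET)): offset=13
After 8 (tell()): offset=13
After 9 (seek(-9, END)): offset=21
After 10 (read(1)): returned 'T', offset=22
After 11 (read(7)): returned '9DTWI1K', offset=29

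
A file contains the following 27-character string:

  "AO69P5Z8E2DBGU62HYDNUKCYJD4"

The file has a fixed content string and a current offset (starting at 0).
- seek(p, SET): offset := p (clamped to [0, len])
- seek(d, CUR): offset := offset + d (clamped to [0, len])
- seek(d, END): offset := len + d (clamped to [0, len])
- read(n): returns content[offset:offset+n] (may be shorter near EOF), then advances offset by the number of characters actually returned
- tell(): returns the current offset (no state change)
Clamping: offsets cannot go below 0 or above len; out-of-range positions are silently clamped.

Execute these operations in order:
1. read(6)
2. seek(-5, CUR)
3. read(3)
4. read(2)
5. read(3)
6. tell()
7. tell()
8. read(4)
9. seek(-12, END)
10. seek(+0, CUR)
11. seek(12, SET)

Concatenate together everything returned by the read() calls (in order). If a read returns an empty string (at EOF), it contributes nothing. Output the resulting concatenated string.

After 1 (read(6)): returned 'AO69P5', offset=6
After 2 (seek(-5, CUR)): offset=1
After 3 (read(3)): returned 'O69', offset=4
After 4 (read(2)): returned 'P5', offset=6
After 5 (read(3)): returned 'Z8E', offset=9
After 6 (tell()): offset=9
After 7 (tell()): offset=9
After 8 (read(4)): returned '2DBG', offset=13
After 9 (seek(-12, END)): offset=15
After 10 (seek(+0, CUR)): offset=15
After 11 (seek(12, SET)): offset=12

Answer: AO69P5O69P5Z8E2DBG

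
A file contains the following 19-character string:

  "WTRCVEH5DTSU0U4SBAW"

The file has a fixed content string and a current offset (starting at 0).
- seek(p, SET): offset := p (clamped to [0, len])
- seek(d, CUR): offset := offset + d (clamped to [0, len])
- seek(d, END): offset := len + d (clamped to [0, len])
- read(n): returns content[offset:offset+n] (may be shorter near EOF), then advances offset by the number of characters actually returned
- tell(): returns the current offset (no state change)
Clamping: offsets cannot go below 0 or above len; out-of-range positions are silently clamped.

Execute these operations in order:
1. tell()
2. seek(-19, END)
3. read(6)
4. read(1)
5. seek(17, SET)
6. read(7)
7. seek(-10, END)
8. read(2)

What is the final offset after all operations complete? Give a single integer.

Answer: 11

Derivation:
After 1 (tell()): offset=0
After 2 (seek(-19, END)): offset=0
After 3 (read(6)): returned 'WTRCVE', offset=6
After 4 (read(1)): returned 'H', offset=7
After 5 (seek(17, SET)): offset=17
After 6 (read(7)): returned 'AW', offset=19
After 7 (seek(-10, END)): offset=9
After 8 (read(2)): returned 'TS', offset=11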